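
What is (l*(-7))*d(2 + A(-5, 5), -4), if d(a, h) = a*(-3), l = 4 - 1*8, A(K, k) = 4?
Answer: -504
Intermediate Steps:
l = -4 (l = 4 - 8 = -4)
d(a, h) = -3*a
(l*(-7))*d(2 + A(-5, 5), -4) = (-4*(-7))*(-3*(2 + 4)) = 28*(-3*6) = 28*(-18) = -504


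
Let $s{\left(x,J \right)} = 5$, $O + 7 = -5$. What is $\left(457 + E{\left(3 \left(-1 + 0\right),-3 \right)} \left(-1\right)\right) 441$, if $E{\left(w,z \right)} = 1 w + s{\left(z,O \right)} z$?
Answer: $209475$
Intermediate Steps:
$O = -12$ ($O = -7 - 5 = -12$)
$E{\left(w,z \right)} = w + 5 z$ ($E{\left(w,z \right)} = 1 w + 5 z = w + 5 z$)
$\left(457 + E{\left(3 \left(-1 + 0\right),-3 \right)} \left(-1\right)\right) 441 = \left(457 + \left(3 \left(-1 + 0\right) + 5 \left(-3\right)\right) \left(-1\right)\right) 441 = \left(457 + \left(3 \left(-1\right) - 15\right) \left(-1\right)\right) 441 = \left(457 + \left(-3 - 15\right) \left(-1\right)\right) 441 = \left(457 - -18\right) 441 = \left(457 + 18\right) 441 = 475 \cdot 441 = 209475$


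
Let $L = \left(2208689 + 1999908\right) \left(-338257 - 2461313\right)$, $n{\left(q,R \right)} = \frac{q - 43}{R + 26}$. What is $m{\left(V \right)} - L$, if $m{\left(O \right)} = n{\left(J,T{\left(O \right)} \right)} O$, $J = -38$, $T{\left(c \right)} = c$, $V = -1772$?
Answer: $\frac{1142879404611156}{97} \approx 1.1782 \cdot 10^{13}$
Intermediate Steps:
$n{\left(q,R \right)} = \frac{-43 + q}{26 + R}$
$m{\left(O \right)} = - \frac{81 O}{26 + O}$ ($m{\left(O \right)} = \frac{-43 - 38}{26 + O} O = \frac{1}{26 + O} \left(-81\right) O = - \frac{81}{26 + O} O = - \frac{81 O}{26 + O}$)
$L = -11782261903290$ ($L = 4208597 \left(-2799570\right) = -11782261903290$)
$m{\left(V \right)} - L = \left(-81\right) \left(-1772\right) \frac{1}{26 - 1772} - -11782261903290 = \left(-81\right) \left(-1772\right) \frac{1}{-1746} + 11782261903290 = \left(-81\right) \left(-1772\right) \left(- \frac{1}{1746}\right) + 11782261903290 = - \frac{7974}{97} + 11782261903290 = \frac{1142879404611156}{97}$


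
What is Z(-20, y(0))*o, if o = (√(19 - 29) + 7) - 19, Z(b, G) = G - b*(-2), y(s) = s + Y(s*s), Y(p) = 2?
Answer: 456 - 38*I*√10 ≈ 456.0 - 120.17*I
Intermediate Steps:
y(s) = 2 + s (y(s) = s + 2 = 2 + s)
Z(b, G) = G + 2*b (Z(b, G) = G - (-2)*b = G + 2*b)
o = -12 + I*√10 (o = (√(-10) + 7) - 19 = (I*√10 + 7) - 19 = (7 + I*√10) - 19 = -12 + I*√10 ≈ -12.0 + 3.1623*I)
Z(-20, y(0))*o = ((2 + 0) + 2*(-20))*(-12 + I*√10) = (2 - 40)*(-12 + I*√10) = -38*(-12 + I*√10) = 456 - 38*I*√10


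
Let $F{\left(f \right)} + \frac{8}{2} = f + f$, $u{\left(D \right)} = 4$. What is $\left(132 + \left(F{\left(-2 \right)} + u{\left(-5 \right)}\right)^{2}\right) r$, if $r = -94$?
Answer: $-13912$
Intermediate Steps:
$F{\left(f \right)} = -4 + 2 f$ ($F{\left(f \right)} = -4 + \left(f + f\right) = -4 + 2 f$)
$\left(132 + \left(F{\left(-2 \right)} + u{\left(-5 \right)}\right)^{2}\right) r = \left(132 + \left(\left(-4 + 2 \left(-2\right)\right) + 4\right)^{2}\right) \left(-94\right) = \left(132 + \left(\left(-4 - 4\right) + 4\right)^{2}\right) \left(-94\right) = \left(132 + \left(-8 + 4\right)^{2}\right) \left(-94\right) = \left(132 + \left(-4\right)^{2}\right) \left(-94\right) = \left(132 + 16\right) \left(-94\right) = 148 \left(-94\right) = -13912$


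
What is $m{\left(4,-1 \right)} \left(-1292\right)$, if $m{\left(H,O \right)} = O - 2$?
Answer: $3876$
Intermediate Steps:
$m{\left(H,O \right)} = -2 + O$
$m{\left(4,-1 \right)} \left(-1292\right) = \left(-2 - 1\right) \left(-1292\right) = \left(-3\right) \left(-1292\right) = 3876$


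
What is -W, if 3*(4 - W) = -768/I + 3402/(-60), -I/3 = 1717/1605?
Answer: 976407/17170 ≈ 56.867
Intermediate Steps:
I = -1717/535 (I = -5151/1605 = -3*1717/1605 = -1717/535 ≈ -3.2093)
W = -976407/17170 (W = 4 - (-768/(-1717/535) + 3402/(-60))/3 = 4 - (-768*(-535/1717) + 3402*(-1/60))/3 = 4 - (410880/1717 - 567/10)/3 = 4 - 1/3*3135261/17170 = 4 - 1045087/17170 = -976407/17170 ≈ -56.867)
-W = -1*(-976407/17170) = 976407/17170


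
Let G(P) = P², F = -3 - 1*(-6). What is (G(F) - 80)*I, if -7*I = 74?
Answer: 5254/7 ≈ 750.57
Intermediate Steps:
I = -74/7 (I = -⅐*74 = -74/7 ≈ -10.571)
F = 3 (F = -3 + 6 = 3)
(G(F) - 80)*I = (3² - 80)*(-74/7) = (9 - 80)*(-74/7) = -71*(-74/7) = 5254/7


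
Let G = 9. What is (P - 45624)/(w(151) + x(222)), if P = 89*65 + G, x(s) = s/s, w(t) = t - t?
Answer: -39830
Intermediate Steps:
w(t) = 0
x(s) = 1
P = 5794 (P = 89*65 + 9 = 5785 + 9 = 5794)
(P - 45624)/(w(151) + x(222)) = (5794 - 45624)/(0 + 1) = -39830/1 = -39830*1 = -39830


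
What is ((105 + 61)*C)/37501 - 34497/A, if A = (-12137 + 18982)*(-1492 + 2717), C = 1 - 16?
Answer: -22172633247/314450572625 ≈ -0.070512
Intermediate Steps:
C = -15
A = 8385125 (A = 6845*1225 = 8385125)
((105 + 61)*C)/37501 - 34497/A = ((105 + 61)*(-15))/37501 - 34497/8385125 = (166*(-15))*(1/37501) - 34497*1/8385125 = -2490*1/37501 - 34497/8385125 = -2490/37501 - 34497/8385125 = -22172633247/314450572625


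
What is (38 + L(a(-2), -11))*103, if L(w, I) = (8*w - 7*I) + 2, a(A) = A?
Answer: 10403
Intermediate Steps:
L(w, I) = 2 - 7*I + 8*w (L(w, I) = (-7*I + 8*w) + 2 = 2 - 7*I + 8*w)
(38 + L(a(-2), -11))*103 = (38 + (2 - 7*(-11) + 8*(-2)))*103 = (38 + (2 + 77 - 16))*103 = (38 + 63)*103 = 101*103 = 10403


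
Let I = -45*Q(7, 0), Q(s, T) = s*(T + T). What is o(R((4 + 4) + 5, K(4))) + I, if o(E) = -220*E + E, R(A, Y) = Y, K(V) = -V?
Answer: 876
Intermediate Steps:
Q(s, T) = 2*T*s (Q(s, T) = s*(2*T) = 2*T*s)
o(E) = -219*E
I = 0 (I = -90*0*7 = -45*0 = 0)
o(R((4 + 4) + 5, K(4))) + I = -(-219)*4 + 0 = -219*(-4) + 0 = 876 + 0 = 876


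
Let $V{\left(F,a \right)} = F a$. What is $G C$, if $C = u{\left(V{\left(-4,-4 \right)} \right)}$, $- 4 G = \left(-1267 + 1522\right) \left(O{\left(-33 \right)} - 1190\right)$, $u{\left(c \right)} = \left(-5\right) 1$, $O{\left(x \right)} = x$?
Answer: $- \frac{1559325}{4} \approx -3.8983 \cdot 10^{5}$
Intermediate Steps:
$u{\left(c \right)} = -5$
$G = \frac{311865}{4}$ ($G = - \frac{\left(-1267 + 1522\right) \left(-33 - 1190\right)}{4} = - \frac{255 \left(-1223\right)}{4} = \left(- \frac{1}{4}\right) \left(-311865\right) = \frac{311865}{4} \approx 77966.0$)
$C = -5$
$G C = \frac{311865}{4} \left(-5\right) = - \frac{1559325}{4}$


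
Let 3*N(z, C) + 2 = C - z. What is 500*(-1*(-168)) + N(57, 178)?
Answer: 252119/3 ≈ 84040.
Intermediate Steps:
N(z, C) = -⅔ - z/3 + C/3 (N(z, C) = -⅔ + (C - z)/3 = -⅔ + (-z/3 + C/3) = -⅔ - z/3 + C/3)
500*(-1*(-168)) + N(57, 178) = 500*(-1*(-168)) + (-⅔ - ⅓*57 + (⅓)*178) = 500*168 + (-⅔ - 19 + 178/3) = 84000 + 119/3 = 252119/3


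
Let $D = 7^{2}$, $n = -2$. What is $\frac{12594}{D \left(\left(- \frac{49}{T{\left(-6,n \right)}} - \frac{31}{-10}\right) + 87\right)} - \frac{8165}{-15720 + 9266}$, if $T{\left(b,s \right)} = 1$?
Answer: $\frac{46535795}{6189386} \approx 7.5186$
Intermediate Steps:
$D = 49$
$\frac{12594}{D \left(\left(- \frac{49}{T{\left(-6,n \right)}} - \frac{31}{-10}\right) + 87\right)} - \frac{8165}{-15720 + 9266} = \frac{12594}{49 \left(\left(- \frac{49}{1} - \frac{31}{-10}\right) + 87\right)} - \frac{8165}{-15720 + 9266} = \frac{12594}{49 \left(\left(\left(-49\right) 1 - - \frac{31}{10}\right) + 87\right)} - \frac{8165}{-6454} = \frac{12594}{49 \left(\left(-49 + \frac{31}{10}\right) + 87\right)} - - \frac{8165}{6454} = \frac{12594}{49 \left(- \frac{459}{10} + 87\right)} + \frac{8165}{6454} = \frac{12594}{49 \cdot \frac{411}{10}} + \frac{8165}{6454} = \frac{12594}{\frac{20139}{10}} + \frac{8165}{6454} = 12594 \cdot \frac{10}{20139} + \frac{8165}{6454} = \frac{41980}{6713} + \frac{8165}{6454} = \frac{46535795}{6189386}$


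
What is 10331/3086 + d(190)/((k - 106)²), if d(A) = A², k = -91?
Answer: 512340379/119764574 ≈ 4.2779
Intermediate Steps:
10331/3086 + d(190)/((k - 106)²) = 10331/3086 + 190²/((-91 - 106)²) = 10331*(1/3086) + 36100/((-197)²) = 10331/3086 + 36100/38809 = 512340379/119764574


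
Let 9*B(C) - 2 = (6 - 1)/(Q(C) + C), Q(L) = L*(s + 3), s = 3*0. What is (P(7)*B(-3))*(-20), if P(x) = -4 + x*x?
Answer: -475/3 ≈ -158.33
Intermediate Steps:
P(x) = -4 + x²
s = 0
Q(L) = 3*L (Q(L) = L*(0 + 3) = L*3 = 3*L)
B(C) = 2/9 + 5/(36*C) (B(C) = 2/9 + ((6 - 1)/(3*C + C))/9 = 2/9 + (5/((4*C)))/9 = 2/9 + (5*(1/(4*C)))/9 = 2/9 + (5/(4*C))/9 = 2/9 + 5/(36*C))
(P(7)*B(-3))*(-20) = ((-4 + 7²)*((1/36)*(5 + 8*(-3))/(-3)))*(-20) = ((-4 + 49)*((1/36)*(-⅓)*(5 - 24)))*(-20) = (45*((1/36)*(-⅓)*(-19)))*(-20) = (45*(19/108))*(-20) = (95/12)*(-20) = -475/3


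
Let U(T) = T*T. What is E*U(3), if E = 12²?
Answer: 1296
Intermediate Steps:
E = 144
U(T) = T²
E*U(3) = 144*3² = 144*9 = 1296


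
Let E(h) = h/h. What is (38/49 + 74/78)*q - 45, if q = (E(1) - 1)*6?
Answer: -45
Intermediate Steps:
E(h) = 1
q = 0 (q = (1 - 1)*6 = 0*6 = 0)
(38/49 + 74/78)*q - 45 = (38/49 + 74/78)*0 - 45 = (38*(1/49) + 74*(1/78))*0 - 45 = (38/49 + 37/39)*0 - 45 = (3295/1911)*0 - 45 = 0 - 45 = -45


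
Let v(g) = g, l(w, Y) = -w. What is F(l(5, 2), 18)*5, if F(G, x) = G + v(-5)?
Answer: -50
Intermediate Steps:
F(G, x) = -5 + G (F(G, x) = G - 5 = -5 + G)
F(l(5, 2), 18)*5 = (-5 - 1*5)*5 = (-5 - 5)*5 = -10*5 = -50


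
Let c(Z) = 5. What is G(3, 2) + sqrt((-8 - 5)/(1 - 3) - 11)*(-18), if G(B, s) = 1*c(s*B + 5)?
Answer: 5 - 27*I*sqrt(2) ≈ 5.0 - 38.184*I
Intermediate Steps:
G(B, s) = 5 (G(B, s) = 1*5 = 5)
G(3, 2) + sqrt((-8 - 5)/(1 - 3) - 11)*(-18) = 5 + sqrt((-8 - 5)/(1 - 3) - 11)*(-18) = 5 + sqrt(-13/(-2) - 11)*(-18) = 5 + sqrt(-13*(-1/2) - 11)*(-18) = 5 + sqrt(13/2 - 11)*(-18) = 5 + sqrt(-9/2)*(-18) = 5 + (3*I*sqrt(2)/2)*(-18) = 5 - 27*I*sqrt(2)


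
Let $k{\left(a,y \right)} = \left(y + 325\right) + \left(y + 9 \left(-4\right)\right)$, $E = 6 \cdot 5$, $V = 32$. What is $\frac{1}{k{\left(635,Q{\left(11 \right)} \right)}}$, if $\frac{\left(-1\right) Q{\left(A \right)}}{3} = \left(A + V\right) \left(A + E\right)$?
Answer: $- \frac{1}{10289} \approx -9.7191 \cdot 10^{-5}$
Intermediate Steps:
$E = 30$
$Q{\left(A \right)} = - 3 \left(30 + A\right) \left(32 + A\right)$ ($Q{\left(A \right)} = - 3 \left(A + 32\right) \left(A + 30\right) = - 3 \left(32 + A\right) \left(30 + A\right) = - 3 \left(30 + A\right) \left(32 + A\right)$)
$k{\left(a,y \right)} = 289 + 2 y$ ($k{\left(a,y \right)} = \left(325 + y\right) + \left(y - 36\right) = \left(325 + y\right) + \left(-36 + y\right) = 289 + 2 y$)
$\frac{1}{k{\left(635,Q{\left(11 \right)} \right)}} = \frac{1}{289 + 2 \left(-2880 - 2046 - 3 \cdot 11^{2}\right)} = \frac{1}{289 + 2 \left(-2880 - 2046 - 363\right)} = \frac{1}{289 + 2 \left(-5289\right)} = \frac{1}{289 - 10578} = \frac{1}{-10289} = - \frac{1}{10289}$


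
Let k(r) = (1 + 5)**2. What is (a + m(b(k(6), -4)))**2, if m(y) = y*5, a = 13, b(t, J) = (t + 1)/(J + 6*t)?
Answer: 8649481/44944 ≈ 192.45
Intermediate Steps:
k(r) = 36 (k(r) = 6**2 = 36)
b(t, J) = (1 + t)/(J + 6*t)
m(y) = 5*y
(a + m(b(k(6), -4)))**2 = (13 + 5*((1 + 36)/(-4 + 6*36)))**2 = (13 + 5*(37/(-4 + 216)))**2 = (13 + 5*(37/212))**2 = (13 + 185/212)**2 = (2941/212)**2 = 8649481/44944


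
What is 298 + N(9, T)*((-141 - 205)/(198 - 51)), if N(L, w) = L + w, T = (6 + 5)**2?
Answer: -1174/147 ≈ -7.9864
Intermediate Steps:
T = 121 (T = 11**2 = 121)
298 + N(9, T)*((-141 - 205)/(198 - 51)) = 298 + (9 + 121)*((-141 - 205)/(198 - 51)) = 298 + 130*(-346/147) = 298 - 44980/147 = -1174/147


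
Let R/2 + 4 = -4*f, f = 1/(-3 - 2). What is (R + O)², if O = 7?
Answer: 9/25 ≈ 0.36000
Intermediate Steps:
f = -⅕ (f = 1/(-5) = -⅕ ≈ -0.20000)
R = -32/5 (R = -8 + 2*(-4*(-⅕)) = -8 + 2*(⅘) = -8 + 8/5 = -32/5 ≈ -6.4000)
(R + O)² = (-32/5 + 7)² = (⅗)² = 9/25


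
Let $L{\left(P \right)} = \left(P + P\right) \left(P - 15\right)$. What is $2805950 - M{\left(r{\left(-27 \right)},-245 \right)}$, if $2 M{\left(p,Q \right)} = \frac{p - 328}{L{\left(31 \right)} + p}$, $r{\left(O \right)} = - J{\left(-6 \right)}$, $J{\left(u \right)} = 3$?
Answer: $\frac{5550169431}{1978} \approx 2.806 \cdot 10^{6}$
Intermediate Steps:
$L{\left(P \right)} = 2 P \left(-15 + P\right)$
$r{\left(O \right)} = -3$ ($r{\left(O \right)} = \left(-1\right) 3 = -3$)
$M{\left(p,Q \right)} = \frac{-328 + p}{2 \left(992 + p\right)}$ ($M{\left(p,Q \right)} = \frac{\left(p - 328\right) \frac{1}{2 \cdot 31 \left(-15 + 31\right) + p}}{2} = \frac{\left(-328 + p\right) \frac{1}{2 \cdot 31 \cdot 16 + p}}{2} = \frac{\left(-328 + p\right) \frac{1}{992 + p}}{2} = \frac{\frac{1}{992 + p} \left(-328 + p\right)}{2} = \frac{-328 + p}{2 \left(992 + p\right)}$)
$2805950 - M{\left(r{\left(-27 \right)},-245 \right)} = 2805950 - \frac{-328 - 3}{2 \left(992 - 3\right)} = 2805950 - \frac{1}{2} \cdot \frac{1}{989} \left(-331\right) = 2805950 - - \frac{331}{1978} = 2805950 + \frac{331}{1978} = \frac{5550169431}{1978}$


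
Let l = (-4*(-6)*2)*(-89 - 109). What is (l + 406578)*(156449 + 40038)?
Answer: 78019879038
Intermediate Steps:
l = -9504 (l = (24*2)*(-198) = 48*(-198) = -9504)
(l + 406578)*(156449 + 40038) = (-9504 + 406578)*(156449 + 40038) = 397074*196487 = 78019879038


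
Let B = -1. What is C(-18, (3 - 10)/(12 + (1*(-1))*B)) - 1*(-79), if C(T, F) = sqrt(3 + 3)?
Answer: 79 + sqrt(6) ≈ 81.449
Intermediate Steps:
C(T, F) = sqrt(6)
C(-18, (3 - 10)/(12 + (1*(-1))*B)) - 1*(-79) = sqrt(6) - 1*(-79) = sqrt(6) + 79 = 79 + sqrt(6)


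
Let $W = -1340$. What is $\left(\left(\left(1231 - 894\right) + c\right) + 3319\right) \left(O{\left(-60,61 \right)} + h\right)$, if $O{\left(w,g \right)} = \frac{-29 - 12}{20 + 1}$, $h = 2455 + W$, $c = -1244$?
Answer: $\frac{18792696}{7} \approx 2.6847 \cdot 10^{6}$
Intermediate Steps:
$h = 1115$ ($h = 2455 - 1340 = 1115$)
$O{\left(w,g \right)} = - \frac{41}{21}$
$\left(\left(\left(1231 - 894\right) + c\right) + 3319\right) \left(O{\left(-60,61 \right)} + h\right) = \left(\left(\left(1231 - 894\right) - 1244\right) + 3319\right) \left(- \frac{41}{21} + 1115\right) = \left(\left(\left(1231 - 894\right) - 1244\right) + 3319\right) \frac{23374}{21} = \left(\left(337 - 1244\right) + 3319\right) \frac{23374}{21} = \left(-907 + 3319\right) \frac{23374}{21} = 2412 \cdot \frac{23374}{21} = \frac{18792696}{7}$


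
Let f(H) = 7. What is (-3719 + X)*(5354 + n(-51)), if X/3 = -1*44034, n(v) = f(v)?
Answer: -728136381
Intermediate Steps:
n(v) = 7
X = -132102 (X = 3*(-1*44034) = 3*(-44034) = -132102)
(-3719 + X)*(5354 + n(-51)) = (-3719 - 132102)*(5354 + 7) = -135821*5361 = -728136381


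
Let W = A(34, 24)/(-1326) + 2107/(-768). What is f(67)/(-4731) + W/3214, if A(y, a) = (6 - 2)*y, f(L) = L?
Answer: -761455319/50603684352 ≈ -0.015047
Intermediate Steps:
A(y, a) = 4*y
W = -28415/9984 (W = (4*34)/(-1326) + 2107/(-768) = 136*(-1/1326) + 2107*(-1/768) = -4/39 - 2107/768 = -28415/9984 ≈ -2.8461)
f(67)/(-4731) + W/3214 = 67/(-4731) - 28415/9984/3214 = 67*(-1/4731) - 28415/9984*1/3214 = -67/4731 - 28415/32088576 = -761455319/50603684352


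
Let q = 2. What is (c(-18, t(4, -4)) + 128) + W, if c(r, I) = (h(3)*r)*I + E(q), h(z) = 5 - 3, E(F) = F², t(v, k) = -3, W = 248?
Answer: 488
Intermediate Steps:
h(z) = 2
c(r, I) = 4 + 2*I*r (c(r, I) = (2*r)*I + 2² = 2*I*r + 4 = 4 + 2*I*r)
(c(-18, t(4, -4)) + 128) + W = ((4 + 2*(-3)*(-18)) + 128) + 248 = ((4 + 108) + 128) + 248 = (112 + 128) + 248 = 240 + 248 = 488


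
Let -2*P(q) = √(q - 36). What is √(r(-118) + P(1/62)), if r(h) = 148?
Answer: √(568912 - 31*I*√138322)/62 ≈ 12.166 - 0.12327*I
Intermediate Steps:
P(q) = -√(-36 + q)/2 (P(q) = -√(q - 36)/2 = -√(-36 + q)/2)
√(r(-118) + P(1/62)) = √(148 - √(-36 + 1/62)/2) = √(148 - I*√138322/124)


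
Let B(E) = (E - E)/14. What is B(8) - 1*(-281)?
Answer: 281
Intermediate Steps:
B(E) = 0 (B(E) = 0*(1/14) = 0)
B(8) - 1*(-281) = 0 - 1*(-281) = 0 + 281 = 281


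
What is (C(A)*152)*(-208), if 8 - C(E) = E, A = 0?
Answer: -252928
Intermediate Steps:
C(E) = 8 - E
(C(A)*152)*(-208) = ((8 - 1*0)*152)*(-208) = ((8 + 0)*152)*(-208) = (8*152)*(-208) = 1216*(-208) = -252928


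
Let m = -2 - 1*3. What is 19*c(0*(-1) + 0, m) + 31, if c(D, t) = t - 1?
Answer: -83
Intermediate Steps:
m = -5 (m = -2 - 3 = -5)
c(D, t) = -1 + t
19*c(0*(-1) + 0, m) + 31 = 19*(-1 - 5) + 31 = 19*(-6) + 31 = -114 + 31 = -83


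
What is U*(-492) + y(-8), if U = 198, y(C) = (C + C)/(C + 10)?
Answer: -97424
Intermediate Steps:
y(C) = 2*C/(10 + C) (y(C) = (2*C)/(10 + C) = 2*C/(10 + C))
U*(-492) + y(-8) = 198*(-492) + 2*(-8)/(10 - 8) = -97416 + 2*(-8)/2 = -97416 + 2*(-8)*(1/2) = -97416 - 8 = -97424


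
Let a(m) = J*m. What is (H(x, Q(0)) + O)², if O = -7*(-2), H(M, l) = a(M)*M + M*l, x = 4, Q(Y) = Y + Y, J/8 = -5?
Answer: 391876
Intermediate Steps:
J = -40 (J = 8*(-5) = -40)
a(m) = -40*m
Q(Y) = 2*Y
H(M, l) = -40*M² + M*l (H(M, l) = (-40*M)*M + M*l = -40*M² + M*l)
O = 14
(H(x, Q(0)) + O)² = (4*(2*0 - 40*4) + 14)² = (4*(0 - 160) + 14)² = (4*(-160) + 14)² = (-640 + 14)² = (-626)² = 391876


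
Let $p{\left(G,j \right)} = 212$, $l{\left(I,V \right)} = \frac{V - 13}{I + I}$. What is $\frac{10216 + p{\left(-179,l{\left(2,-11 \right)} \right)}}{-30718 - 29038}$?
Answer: $- \frac{2607}{14939} \approx -0.17451$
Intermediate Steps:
$l{\left(I,V \right)} = \frac{-13 + V}{2 I}$
$\frac{10216 + p{\left(-179,l{\left(2,-11 \right)} \right)}}{-30718 - 29038} = \frac{10216 + 212}{-30718 - 29038} = \frac{10428}{-59756} = 10428 \left(- \frac{1}{59756}\right) = - \frac{2607}{14939}$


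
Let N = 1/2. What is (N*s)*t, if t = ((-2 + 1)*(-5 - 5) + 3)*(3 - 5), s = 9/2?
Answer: -117/2 ≈ -58.500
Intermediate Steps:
N = 1/2 ≈ 0.50000
s = 9/2 (s = 9*(1/2) = 9/2 ≈ 4.5000)
t = -26 (t = (-1*(-10) + 3)*(-2) = (10 + 3)*(-2) = 13*(-2) = -26)
(N*s)*t = ((1/2)*(9/2))*(-26) = (9/4)*(-26) = -117/2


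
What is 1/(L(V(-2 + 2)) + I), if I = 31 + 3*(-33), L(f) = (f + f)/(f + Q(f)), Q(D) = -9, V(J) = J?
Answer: -1/68 ≈ -0.014706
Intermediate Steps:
L(f) = 2*f/(-9 + f) (L(f) = (f + f)/(f - 9) = (2*f)/(-9 + f) = 2*f/(-9 + f))
I = -68 (I = 31 - 99 = -68)
1/(L(V(-2 + 2)) + I) = 1/(2*(-2 + 2)/(-9 + (-2 + 2)) - 68) = 1/(2*0/(-9 + 0) - 68) = 1/(2*0/(-9) - 68) = 1/(2*0*(-⅑) - 68) = 1/(0 - 68) = 1/(-68) = -1/68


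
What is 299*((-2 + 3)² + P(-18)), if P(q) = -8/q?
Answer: 3887/9 ≈ 431.89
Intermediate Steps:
299*((-2 + 3)² + P(-18)) = 299*((-2 + 3)² - 8/(-18)) = 299*(1² - 8*(-1/18)) = 299*(1 + 4/9) = 299*(13/9) = 3887/9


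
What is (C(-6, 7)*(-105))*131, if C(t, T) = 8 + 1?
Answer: -123795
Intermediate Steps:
C(t, T) = 9
(C(-6, 7)*(-105))*131 = (9*(-105))*131 = -945*131 = -123795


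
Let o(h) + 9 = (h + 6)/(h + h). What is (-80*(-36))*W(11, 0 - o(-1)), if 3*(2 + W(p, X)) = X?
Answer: 5280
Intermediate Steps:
o(h) = -9 + (6 + h)/(2*h) (o(h) = -9 + (h + 6)/(h + h) = -9 + (6 + h)/((2*h)) = -9 + (6 + h)*(1/(2*h)) = -9 + (6 + h)/(2*h))
W(p, X) = -2 + X/3
(-80*(-36))*W(11, 0 - o(-1)) = (-80*(-36))*(-2 + (0 - (-17/2 + 3/(-1)))/3) = 2880*(-2 + (0 - (-17/2 + 3*(-1)))/3) = 2880*(-2 + (0 - (-17/2 - 3))/3) = 2880*(-2 + (0 - 1*(-23/2))/3) = 2880*(-2 + (0 + 23/2)/3) = 2880*(-2 + (⅓)*(23/2)) = 2880*(-2 + 23/6) = 2880*(11/6) = 5280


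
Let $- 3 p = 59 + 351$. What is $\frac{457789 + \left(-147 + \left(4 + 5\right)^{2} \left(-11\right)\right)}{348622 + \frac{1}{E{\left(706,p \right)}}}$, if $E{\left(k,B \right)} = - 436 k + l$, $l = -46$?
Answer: $\frac{140616276362}{107327466163} \approx 1.3102$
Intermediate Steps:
$p = - \frac{410}{3}$ ($p = - \frac{59 + 351}{3} = \left(- \frac{1}{3}\right) 410 = - \frac{410}{3} \approx -136.67$)
$E{\left(k,B \right)} = -46 - 436 k$ ($E{\left(k,B \right)} = - 436 k - 46 = -46 - 436 k$)
$\frac{457789 + \left(-147 + \left(4 + 5\right)^{2} \left(-11\right)\right)}{348622 + \frac{1}{E{\left(706,p \right)}}} = \frac{457789 + \left(-147 + \left(4 + 5\right)^{2} \left(-11\right)\right)}{348622 + \frac{1}{-46 - 307816}} = \frac{457789 + \left(-147 + 9^{2} \left(-11\right)\right)}{348622 + \frac{1}{-46 - 307816}} = \frac{457789 + \left(-147 + 81 \left(-11\right)\right)}{348622 + \frac{1}{-307862}} = \frac{457789 - 1038}{348622 - \frac{1}{307862}} = \frac{457789 - 1038}{\frac{107327466163}{307862}} = 456751 \cdot \frac{307862}{107327466163} = \frac{140616276362}{107327466163}$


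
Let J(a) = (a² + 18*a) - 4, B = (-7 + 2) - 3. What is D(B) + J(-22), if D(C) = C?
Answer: 76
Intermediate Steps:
B = -8 (B = -5 - 3 = -8)
J(a) = -4 + a² + 18*a
D(B) + J(-22) = -8 + (-4 + (-22)² + 18*(-22)) = -8 + (-4 + 484 - 396) = -8 + 84 = 76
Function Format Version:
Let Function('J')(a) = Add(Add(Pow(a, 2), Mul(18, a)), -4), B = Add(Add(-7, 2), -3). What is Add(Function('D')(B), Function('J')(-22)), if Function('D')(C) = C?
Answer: 76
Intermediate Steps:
B = -8 (B = Add(-5, -3) = -8)
Function('J')(a) = Add(-4, Pow(a, 2), Mul(18, a))
Add(Function('D')(B), Function('J')(-22)) = Add(-8, Add(-4, Pow(-22, 2), Mul(18, -22))) = Add(-8, Add(-4, 484, -396)) = Add(-8, 84) = 76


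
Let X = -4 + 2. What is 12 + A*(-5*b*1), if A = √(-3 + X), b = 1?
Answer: 12 - 5*I*√5 ≈ 12.0 - 11.18*I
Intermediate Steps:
X = -2
A = I*√5 (A = √(-3 - 2) = √(-5) = I*√5 ≈ 2.2361*I)
12 + A*(-5*b*1) = 12 + (I*√5)*(-5*1*1) = 12 + (I*√5)*(-5*1) = 12 + (I*√5)*(-5) = 12 - 5*I*√5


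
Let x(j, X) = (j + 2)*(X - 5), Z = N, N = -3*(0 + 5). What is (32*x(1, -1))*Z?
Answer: 8640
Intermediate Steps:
N = -15 (N = -3*5 = -15)
Z = -15
x(j, X) = (-5 + X)*(2 + j) (x(j, X) = (2 + j)*(-5 + X) = (-5 + X)*(2 + j))
(32*x(1, -1))*Z = (32*(-10 - 5*1 + 2*(-1) - 1*1))*(-15) = (32*(-10 - 5 - 2 - 1))*(-15) = (32*(-18))*(-15) = -576*(-15) = 8640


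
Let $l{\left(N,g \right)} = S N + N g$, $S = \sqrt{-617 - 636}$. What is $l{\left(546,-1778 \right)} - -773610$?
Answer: $-197178 + 546 i \sqrt{1253} \approx -1.9718 \cdot 10^{5} + 19327.0 i$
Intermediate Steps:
$S = i \sqrt{1253}$ ($S = \sqrt{-1253} = i \sqrt{1253} \approx 35.398 i$)
$l{\left(N,g \right)} = N g + i N \sqrt{1253}$ ($l{\left(N,g \right)} = i \sqrt{1253} N + N g = i N \sqrt{1253} + N g = N g + i N \sqrt{1253}$)
$l{\left(546,-1778 \right)} - -773610 = 546 \left(-1778 + i \sqrt{1253}\right) - -773610 = \left(-970788 + 546 i \sqrt{1253}\right) + 773610 = -197178 + 546 i \sqrt{1253}$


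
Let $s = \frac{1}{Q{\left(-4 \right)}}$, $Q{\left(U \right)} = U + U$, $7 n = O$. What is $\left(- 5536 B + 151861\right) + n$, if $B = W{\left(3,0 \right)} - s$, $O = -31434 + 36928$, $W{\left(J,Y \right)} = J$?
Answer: $\frac{947421}{7} \approx 1.3535 \cdot 10^{5}$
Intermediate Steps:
$O = 5494$
$n = \frac{5494}{7}$ ($n = \frac{1}{7} \cdot 5494 = \frac{5494}{7} \approx 784.86$)
$Q{\left(U \right)} = 2 U$
$s = - \frac{1}{8}$ ($s = \frac{1}{2 \left(-4\right)} = \frac{1}{-8} = - \frac{1}{8} \approx -0.125$)
$B = \frac{25}{8}$ ($B = 3 - - \frac{1}{8} = 3 + \frac{1}{8} = \frac{25}{8} \approx 3.125$)
$\left(- 5536 B + 151861\right) + n = \left(\left(-5536\right) \frac{25}{8} + 151861\right) + \frac{5494}{7} = \left(-17300 + 151861\right) + \frac{5494}{7} = 134561 + \frac{5494}{7} = \frac{947421}{7}$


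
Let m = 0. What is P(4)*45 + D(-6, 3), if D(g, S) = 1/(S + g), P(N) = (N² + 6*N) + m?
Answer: 5399/3 ≈ 1799.7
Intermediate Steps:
P(N) = N² + 6*N (P(N) = (N² + 6*N) + 0 = N² + 6*N)
P(4)*45 + D(-6, 3) = (4*(6 + 4))*45 + 1/(3 - 6) = (4*10)*45 + 1/(-3) = 40*45 - ⅓ = 1800 - ⅓ = 5399/3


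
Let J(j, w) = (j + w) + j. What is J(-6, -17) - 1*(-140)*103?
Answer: 14391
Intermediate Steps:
J(j, w) = w + 2*j
J(-6, -17) - 1*(-140)*103 = (-17 + 2*(-6)) - 1*(-140)*103 = (-17 - 12) + 140*103 = -29 + 14420 = 14391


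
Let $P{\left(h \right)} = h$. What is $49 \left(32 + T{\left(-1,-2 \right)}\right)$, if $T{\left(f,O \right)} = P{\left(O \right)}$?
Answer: $1470$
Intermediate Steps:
$T{\left(f,O \right)} = O$
$49 \left(32 + T{\left(-1,-2 \right)}\right) = 49 \left(32 - 2\right) = 49 \cdot 30 = 1470$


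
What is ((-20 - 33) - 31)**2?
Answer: 7056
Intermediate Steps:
((-20 - 33) - 31)**2 = (-53 - 31)**2 = (-84)**2 = 7056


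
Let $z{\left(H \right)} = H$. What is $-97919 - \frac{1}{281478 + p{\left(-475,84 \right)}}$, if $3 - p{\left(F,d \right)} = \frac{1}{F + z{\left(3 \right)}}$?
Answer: $- \frac{13009423652799}{132859033} \approx -97919.0$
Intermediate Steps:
$p{\left(F,d \right)} = 3 - \frac{1}{3 + F}$ ($p{\left(F,d \right)} = 3 - \frac{1}{F + 3} = 3 - \frac{1}{3 + F}$)
$-97919 - \frac{1}{281478 + p{\left(-475,84 \right)}} = -97919 - \frac{1}{281478 + \frac{8 + 3 \left(-475\right)}{3 - 475}} = -97919 - \frac{1}{281478 + \frac{8 - 1425}{-472}} = -97919 - \frac{1}{281478 - - \frac{1417}{472}} = -97919 - \frac{1}{281478 + \frac{1417}{472}} = -97919 - \frac{1}{\frac{132859033}{472}} = -97919 - \frac{472}{132859033} = - \frac{13009423652799}{132859033}$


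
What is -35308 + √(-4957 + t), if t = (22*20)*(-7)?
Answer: -35308 + 3*I*√893 ≈ -35308.0 + 89.649*I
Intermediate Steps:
t = -3080 (t = 440*(-7) = -3080)
-35308 + √(-4957 + t) = -35308 + √(-4957 - 3080) = -35308 + √(-8037) = -35308 + 3*I*√893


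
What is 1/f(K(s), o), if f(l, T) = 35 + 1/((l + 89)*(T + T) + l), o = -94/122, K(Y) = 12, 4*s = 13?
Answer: 8762/306609 ≈ 0.028577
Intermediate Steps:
s = 13/4 (s = (¼)*13 = 13/4 ≈ 3.2500)
o = -47/61 (o = -94*1/122 = -47/61 ≈ -0.77049)
f(l, T) = 35 + 1/(l + 2*T*(89 + l)) (f(l, T) = 35 + 1/((89 + l)*(2*T) + l) = 35 + 1/(2*T*(89 + l) + l) = 35 + 1/(l + 2*T*(89 + l)))
1/f(K(s), o) = 1/((1 + 35*12 + 6230*(-47/61) + 70*(-47/61)*12)/(12 + 178*(-47/61) + 2*(-47/61)*12)) = 1/((1 + 420 - 292810/61 - 39480/61)/(12 - 8366/61 - 1128/61)) = 1/(-306609/61/(-8762/61)) = 1/(-61/8762*(-306609/61)) = 1/(306609/8762) = 8762/306609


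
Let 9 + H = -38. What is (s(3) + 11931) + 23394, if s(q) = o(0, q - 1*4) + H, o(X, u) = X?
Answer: 35278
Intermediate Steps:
H = -47 (H = -9 - 38 = -47)
s(q) = -47 (s(q) = 0 - 47 = -47)
(s(3) + 11931) + 23394 = (-47 + 11931) + 23394 = 11884 + 23394 = 35278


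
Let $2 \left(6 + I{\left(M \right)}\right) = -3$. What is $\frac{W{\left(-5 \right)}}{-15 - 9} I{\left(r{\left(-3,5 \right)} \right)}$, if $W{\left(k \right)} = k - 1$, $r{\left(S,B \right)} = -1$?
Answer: $- \frac{15}{8} \approx -1.875$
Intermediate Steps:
$W{\left(k \right)} = -1 + k$ ($W{\left(k \right)} = k - 1 = -1 + k$)
$I{\left(M \right)} = - \frac{15}{2}$ ($I{\left(M \right)} = -6 + \frac{1}{2} \left(-3\right) = -6 - \frac{3}{2} = - \frac{15}{2}$)
$\frac{W{\left(-5 \right)}}{-15 - 9} I{\left(r{\left(-3,5 \right)} \right)} = \frac{-1 - 5}{-15 - 9} \left(- \frac{15}{2}\right) = - \frac{6}{-24} \left(- \frac{15}{2}\right) = \left(-6\right) \left(- \frac{1}{24}\right) \left(- \frac{15}{2}\right) = \frac{1}{4} \left(- \frac{15}{2}\right) = - \frac{15}{8}$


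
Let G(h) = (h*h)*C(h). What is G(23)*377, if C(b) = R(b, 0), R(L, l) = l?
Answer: 0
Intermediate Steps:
C(b) = 0
G(h) = 0 (G(h) = (h*h)*0 = h²*0 = 0)
G(23)*377 = 0*377 = 0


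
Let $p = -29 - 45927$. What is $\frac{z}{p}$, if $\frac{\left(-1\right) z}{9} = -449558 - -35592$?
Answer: $- \frac{1862847}{22978} \approx -81.071$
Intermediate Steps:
$z = 3725694$ ($z = - 9 \left(-449558 - -35592\right) = - 9 \left(-449558 + 35592\right) = \left(-9\right) \left(-413966\right) = 3725694$)
$p = -45956$ ($p = -29 - 45927 = -45956$)
$\frac{z}{p} = \frac{3725694}{-45956} = 3725694 \left(- \frac{1}{45956}\right) = - \frac{1862847}{22978}$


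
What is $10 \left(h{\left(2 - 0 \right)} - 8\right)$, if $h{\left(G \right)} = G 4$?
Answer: $0$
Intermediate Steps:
$h{\left(G \right)} = 4 G$
$10 \left(h{\left(2 - 0 \right)} - 8\right) = 10 \left(4 \left(2 - 0\right) - 8\right) = 10 \left(4 \left(2 + 0\right) - 8\right) = 10 \left(4 \cdot 2 - 8\right) = 10 \left(8 - 8\right) = 10 \cdot 0 = 0$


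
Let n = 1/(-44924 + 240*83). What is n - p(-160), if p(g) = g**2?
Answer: -640102401/25004 ≈ -25600.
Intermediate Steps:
n = -1/25004 (n = 1/(-44924 + 19920) = 1/(-25004) = -1/25004 ≈ -3.9994e-5)
n - p(-160) = -1/25004 - 1*(-160)**2 = -1/25004 - 1*25600 = -1/25004 - 25600 = -640102401/25004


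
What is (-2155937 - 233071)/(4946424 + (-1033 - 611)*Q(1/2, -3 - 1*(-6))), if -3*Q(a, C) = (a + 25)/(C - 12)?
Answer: -3583512/7417307 ≈ -0.48313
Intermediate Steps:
Q(a, C) = -(25 + a)/(3*(-12 + C)) (Q(a, C) = -(a + 25)/(3*(C - 12)) = -(25 + a)/(3*(-12 + C)))
(-2155937 - 233071)/(4946424 + (-1033 - 611)*Q(1/2, -3 - 1*(-6))) = (-2155937 - 233071)/(4946424 + (-1033 - 611)*((-25 - 1/2)/(3*(-12 + (-3 - 1*(-6)))))) = -2389008/(4946424 - 548*(-25 - 1*1/2)/(-12 + (-3 + 6))) = -2389008/(4946424 - 548*(-25 - 1/2)/(-12 + 3)) = -2389008/(4946424 - 548*(-51)/((-9)*2)) = -2389008/(4946424 - 548*(-1)*(-51)/(9*2)) = -2389008/(4946424 - 1644*17/18) = -2389008/(4946424 - 4658/3) = -2389008/14834614/3 = -2389008*3/14834614 = -3583512/7417307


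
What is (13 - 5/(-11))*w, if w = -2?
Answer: -296/11 ≈ -26.909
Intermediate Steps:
(13 - 5/(-11))*w = (13 - 5/(-11))*(-2) = (13 - 5*(-1/11))*(-2) = (13 + 5/11)*(-2) = (148/11)*(-2) = -296/11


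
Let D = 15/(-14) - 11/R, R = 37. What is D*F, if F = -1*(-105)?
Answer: -10635/74 ≈ -143.72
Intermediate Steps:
D = -709/518 (D = 15/(-14) - 11/37 = 15*(-1/14) - 11*1/37 = -15/14 - 11/37 = -709/518 ≈ -1.3687)
F = 105
D*F = -709/518*105 = -10635/74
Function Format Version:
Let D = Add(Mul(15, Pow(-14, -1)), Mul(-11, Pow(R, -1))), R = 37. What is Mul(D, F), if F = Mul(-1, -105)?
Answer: Rational(-10635, 74) ≈ -143.72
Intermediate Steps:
D = Rational(-709, 518) (D = Add(Mul(15, Pow(-14, -1)), Mul(-11, Pow(37, -1))) = Add(Mul(15, Rational(-1, 14)), Mul(-11, Rational(1, 37))) = Add(Rational(-15, 14), Rational(-11, 37)) = Rational(-709, 518) ≈ -1.3687)
F = 105
Mul(D, F) = Mul(Rational(-709, 518), 105) = Rational(-10635, 74)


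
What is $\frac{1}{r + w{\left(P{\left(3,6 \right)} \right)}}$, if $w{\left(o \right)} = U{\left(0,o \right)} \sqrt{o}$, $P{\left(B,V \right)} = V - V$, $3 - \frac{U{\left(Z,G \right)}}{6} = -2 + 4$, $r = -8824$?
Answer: $- \frac{1}{8824} \approx -0.00011333$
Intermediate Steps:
$U{\left(Z,G \right)} = 6$ ($U{\left(Z,G \right)} = 18 - 6 \left(-2 + 4\right) = 18 - 12 = 6$)
$P{\left(B,V \right)} = 0$
$w{\left(o \right)} = 6 \sqrt{o}$
$\frac{1}{r + w{\left(P{\left(3,6 \right)} \right)}} = \frac{1}{-8824 + 6 \sqrt{0}} = \frac{1}{-8824 + 6 \cdot 0} = \frac{1}{-8824 + 0} = \frac{1}{-8824} = - \frac{1}{8824}$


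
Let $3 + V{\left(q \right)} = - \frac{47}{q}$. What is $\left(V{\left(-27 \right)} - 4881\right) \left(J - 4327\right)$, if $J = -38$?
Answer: $\frac{63933185}{3} \approx 2.1311 \cdot 10^{7}$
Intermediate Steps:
$V{\left(q \right)} = -3 - \frac{47}{q}$
$\left(V{\left(-27 \right)} - 4881\right) \left(J - 4327\right) = \left(\left(-3 - \frac{47}{-27}\right) - 4881\right) \left(-38 - 4327\right) = \left(\left(-3 - - \frac{47}{27}\right) - 4881\right) \left(-4365\right) = \left(\left(-3 + \frac{47}{27}\right) - 4881\right) \left(-4365\right) = \left(- \frac{34}{27} - 4881\right) \left(-4365\right) = \left(- \frac{131821}{27}\right) \left(-4365\right) = \frac{63933185}{3}$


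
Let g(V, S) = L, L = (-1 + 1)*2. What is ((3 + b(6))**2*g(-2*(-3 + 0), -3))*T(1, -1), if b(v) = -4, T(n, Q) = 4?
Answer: 0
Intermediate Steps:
L = 0 (L = 0*2 = 0)
g(V, S) = 0
((3 + b(6))**2*g(-2*(-3 + 0), -3))*T(1, -1) = ((3 - 4)**2*0)*4 = ((-1)**2*0)*4 = (1*0)*4 = 0*4 = 0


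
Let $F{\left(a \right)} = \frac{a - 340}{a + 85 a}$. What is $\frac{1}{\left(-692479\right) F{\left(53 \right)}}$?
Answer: $\frac{4558}{198741473} \approx 2.2934 \cdot 10^{-5}$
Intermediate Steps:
$F{\left(a \right)} = \frac{-340 + a}{86 a}$
$\frac{1}{\left(-692479\right) F{\left(53 \right)}} = \frac{1}{\left(-692479\right) \frac{-340 + 53}{86 \cdot 53}} = - \frac{1}{692479 \cdot \frac{1}{86} \cdot \frac{1}{53} \left(-287\right)} = - \frac{1}{692479 \left(- \frac{287}{4558}\right)} = \left(- \frac{1}{692479}\right) \left(- \frac{4558}{287}\right) = \frac{4558}{198741473}$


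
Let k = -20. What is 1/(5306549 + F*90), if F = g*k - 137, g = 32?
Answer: 1/5236619 ≈ 1.9096e-7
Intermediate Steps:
F = -777 (F = 32*(-20) - 137 = -640 - 137 = -777)
1/(5306549 + F*90) = 1/(5306549 - 777*90) = 1/(5306549 - 69930) = 1/5236619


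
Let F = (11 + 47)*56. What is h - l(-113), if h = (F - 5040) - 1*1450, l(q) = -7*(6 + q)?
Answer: -3991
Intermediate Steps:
l(q) = -42 - 7*q
F = 3248 (F = 58*56 = 3248)
h = -3242 (h = (3248 - 5040) - 1*1450 = -1792 - 1450 = -3242)
h - l(-113) = -3242 - (-42 - 7*(-113)) = -3242 - (-42 + 791) = -3242 - 1*749 = -3242 - 749 = -3991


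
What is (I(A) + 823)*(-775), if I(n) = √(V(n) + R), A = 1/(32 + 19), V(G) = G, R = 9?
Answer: -637825 - 1550*√5865/51 ≈ -6.4015e+5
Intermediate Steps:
A = 1/51 ≈ 0.019608
I(n) = √(9 + n) (I(n) = √(n + 9) = √(9 + n))
(I(A) + 823)*(-775) = (√(9 + 1/51) + 823)*(-775) = (√(460/51) + 823)*(-775) = (2*√5865/51 + 823)*(-775) = (823 + 2*√5865/51)*(-775) = -637825 - 1550*√5865/51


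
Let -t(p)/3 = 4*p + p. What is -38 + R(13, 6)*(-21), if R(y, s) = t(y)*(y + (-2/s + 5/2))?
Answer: 124139/2 ≈ 62070.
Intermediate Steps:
t(p) = -15*p (t(p) = -3*(4*p + p) = -15*p)
R(y, s) = -15*y*(5/2 + y - 2/s) (R(y, s) = (-15*y)*(y + (-2/s + 5/2)) = (-15*y)*(y + (5/2 - 2/s)) = (-15*y)*(5/2 + y - 2/s) = -15*y*(5/2 + y - 2/s))
-38 + R(13, 6)*(-21) = -38 + (-15*13**2 - 75/2*13 + 30*13/6)*(-21) = -38 + (-15*169 - 975/2 + 30*13*(1/6))*(-21) = -38 + (-2535 - 975/2 + 65)*(-21) = -38 - 5915/2*(-21) = -38 + 124215/2 = 124139/2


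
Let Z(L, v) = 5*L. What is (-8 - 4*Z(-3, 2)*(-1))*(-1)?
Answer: 68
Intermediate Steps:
(-8 - 4*Z(-3, 2)*(-1))*(-1) = (-8 - 20*(-3)*(-1))*(-1) = (-8 - 4*(-15)*(-1))*(-1) = (-8 + 60*(-1))*(-1) = (-8 - 60)*(-1) = -68*(-1) = 68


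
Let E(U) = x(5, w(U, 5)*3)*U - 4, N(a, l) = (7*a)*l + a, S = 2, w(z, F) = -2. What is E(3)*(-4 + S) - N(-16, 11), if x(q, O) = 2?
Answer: 1244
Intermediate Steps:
N(a, l) = a + 7*a*l (N(a, l) = 7*a*l + a = a + 7*a*l)
E(U) = -4 + 2*U (E(U) = 2*U - 4 = -4 + 2*U)
E(3)*(-4 + S) - N(-16, 11) = (-4 + 2*3)*(-4 + 2) - (-16)*(1 + 7*11) = (-4 + 6)*(-2) - (-16)*(1 + 77) = 2*(-2) - (-16)*78 = -4 - 1*(-1248) = -4 + 1248 = 1244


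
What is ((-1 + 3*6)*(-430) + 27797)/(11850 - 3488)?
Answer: 20487/8362 ≈ 2.4500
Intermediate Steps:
((-1 + 3*6)*(-430) + 27797)/(11850 - 3488) = ((-1 + 18)*(-430) + 27797)/8362 = (17*(-430) + 27797)*(1/8362) = (-7310 + 27797)*(1/8362) = 20487*(1/8362) = 20487/8362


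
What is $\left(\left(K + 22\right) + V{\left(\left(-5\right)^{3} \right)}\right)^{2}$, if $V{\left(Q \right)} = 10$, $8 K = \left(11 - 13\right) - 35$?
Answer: $\frac{47961}{64} \approx 749.39$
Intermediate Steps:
$K = - \frac{37}{8}$ ($K = \frac{\left(11 - 13\right) - 35}{8} = \frac{-2 - 35}{8} = \frac{1}{8} \left(-37\right) = - \frac{37}{8} \approx -4.625$)
$\left(\left(K + 22\right) + V{\left(\left(-5\right)^{3} \right)}\right)^{2} = \left(\left(- \frac{37}{8} + 22\right) + 10\right)^{2} = \left(\frac{139}{8} + 10\right)^{2} = \left(\frac{219}{8}\right)^{2} = \frac{47961}{64}$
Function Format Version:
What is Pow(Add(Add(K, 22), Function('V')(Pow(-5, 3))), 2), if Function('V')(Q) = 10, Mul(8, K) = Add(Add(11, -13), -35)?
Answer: Rational(47961, 64) ≈ 749.39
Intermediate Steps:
K = Rational(-37, 8) (K = Mul(Rational(1, 8), Add(Add(11, -13), -35)) = Mul(Rational(1, 8), Add(-2, -35)) = Mul(Rational(1, 8), -37) = Rational(-37, 8) ≈ -4.6250)
Pow(Add(Add(K, 22), Function('V')(Pow(-5, 3))), 2) = Pow(Add(Add(Rational(-37, 8), 22), 10), 2) = Pow(Add(Rational(139, 8), 10), 2) = Pow(Rational(219, 8), 2) = Rational(47961, 64)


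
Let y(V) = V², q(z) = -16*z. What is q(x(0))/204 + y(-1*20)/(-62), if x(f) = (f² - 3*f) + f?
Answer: -200/31 ≈ -6.4516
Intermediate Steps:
x(f) = f² - 2*f
q(x(0))/204 + y(-1*20)/(-62) = -0*(-2 + 0)/204 + (-1*20)²/(-62) = -0*(-2)*(1/204) + (-20)²*(-1/62) = -16*0*(1/204) + 400*(-1/62) = 0*(1/204) - 200/31 = 0 - 200/31 = -200/31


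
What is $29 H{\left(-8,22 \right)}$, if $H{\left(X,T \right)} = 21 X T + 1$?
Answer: $-107155$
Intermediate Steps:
$H{\left(X,T \right)} = 1 + 21 T X$ ($H{\left(X,T \right)} = 21 T X + 1 = 1 + 21 T X$)
$29 H{\left(-8,22 \right)} = 29 \left(1 + 21 \cdot 22 \left(-8\right)\right) = 29 \left(1 - 3696\right) = 29 \left(-3695\right) = -107155$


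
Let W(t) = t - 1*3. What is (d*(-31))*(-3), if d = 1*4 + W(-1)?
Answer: 0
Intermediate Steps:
W(t) = -3 + t (W(t) = t - 3 = -3 + t)
d = 0 (d = 1*4 + (-3 - 1) = 4 - 4 = 0)
(d*(-31))*(-3) = (0*(-31))*(-3) = 0*(-3) = 0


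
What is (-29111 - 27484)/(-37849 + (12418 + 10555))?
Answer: 56595/14876 ≈ 3.8045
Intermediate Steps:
(-29111 - 27484)/(-37849 + (12418 + 10555)) = -56595/(-37849 + 22973) = -56595/(-14876) = -56595*(-1/14876) = 56595/14876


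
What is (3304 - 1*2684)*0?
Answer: 0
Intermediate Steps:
(3304 - 1*2684)*0 = (3304 - 2684)*0 = 620*0 = 0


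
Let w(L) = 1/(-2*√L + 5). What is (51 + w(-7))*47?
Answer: 127276/53 + 94*I*√7/53 ≈ 2401.4 + 4.6925*I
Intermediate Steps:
w(L) = 1/(5 - 2*√L)
(51 + w(-7))*47 = (51 - 1/(-5 + 2*√(-7)))*47 = (51 - 1/(-5 + 2*(I*√7)))*47 = (51 - 1/(-5 + 2*I*√7))*47 = 2397 - 47/(-5 + 2*I*√7)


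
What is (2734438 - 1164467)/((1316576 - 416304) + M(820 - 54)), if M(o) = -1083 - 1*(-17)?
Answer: 1569971/899206 ≈ 1.7460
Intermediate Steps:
M(o) = -1066 (M(o) = -1083 + 17 = -1066)
(2734438 - 1164467)/((1316576 - 416304) + M(820 - 54)) = (2734438 - 1164467)/((1316576 - 416304) - 1066) = 1569971/(900272 - 1066) = 1569971/899206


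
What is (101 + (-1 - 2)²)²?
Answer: 12100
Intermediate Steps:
(101 + (-1 - 2)²)² = (101 + (-3)²)² = (101 + 9)² = 110² = 12100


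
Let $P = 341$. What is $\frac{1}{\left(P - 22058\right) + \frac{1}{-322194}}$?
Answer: $- \frac{322194}{6997087099} \approx -4.6047 \cdot 10^{-5}$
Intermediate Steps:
$\frac{1}{\left(P - 22058\right) + \frac{1}{-322194}} = \frac{1}{\left(341 - 22058\right) + \frac{1}{-322194}} = \frac{1}{\left(341 - 22058\right) - \frac{1}{322194}} = \frac{1}{-21717 - \frac{1}{322194}} = \frac{1}{- \frac{6997087099}{322194}} = - \frac{322194}{6997087099}$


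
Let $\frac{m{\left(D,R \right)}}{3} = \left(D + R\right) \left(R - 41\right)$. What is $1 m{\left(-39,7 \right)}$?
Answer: $3264$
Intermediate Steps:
$m{\left(D,R \right)} = 3 \left(-41 + R\right) \left(D + R\right)$ ($m{\left(D,R \right)} = 3 \left(D + R\right) \left(R - 41\right) = 3 \left(D + R\right) \left(-41 + R\right) = 3 \left(-41 + R\right) \left(D + R\right)$)
$1 m{\left(-39,7 \right)} = 1 \left(\left(-123\right) \left(-39\right) - 861 + 3 \cdot 7^{2} + 3 \left(-39\right) 7\right) = 1 \left(4797 - 861 + 3 \cdot 49 - 819\right) = 1 \left(4797 - 861 + 147 - 819\right) = 1 \cdot 3264 = 3264$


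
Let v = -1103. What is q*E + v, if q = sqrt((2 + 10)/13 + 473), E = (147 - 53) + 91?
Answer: -1103 + 185*sqrt(80093)/13 ≈ 2924.4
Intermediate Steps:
E = 185 (E = 94 + 91 = 185)
q = sqrt(80093)/13 (q = sqrt(12*(1/13) + 473) = sqrt(12/13 + 473) = sqrt(6161/13) = sqrt(80093)/13 ≈ 21.770)
q*E + v = (sqrt(80093)/13)*185 - 1103 = 185*sqrt(80093)/13 - 1103 = -1103 + 185*sqrt(80093)/13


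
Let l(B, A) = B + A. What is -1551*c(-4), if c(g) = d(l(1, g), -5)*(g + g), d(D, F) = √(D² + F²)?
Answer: 12408*√34 ≈ 72351.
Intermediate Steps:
l(B, A) = A + B
c(g) = 2*g*√(25 + (1 + g)²) (c(g) = √((g + 1)² + (-5)²)*(g + g) = √((1 + g)² + 25)*(2*g) = √(25 + (1 + g)²)*(2*g) = 2*g*√(25 + (1 + g)²))
-1551*c(-4) = -3102*(-4)*√(25 + (1 - 4)²) = -3102*(-4)*√(25 + (-3)²) = -3102*(-4)*√(25 + 9) = -3102*(-4)*√34 = -(-12408)*√34 = 12408*√34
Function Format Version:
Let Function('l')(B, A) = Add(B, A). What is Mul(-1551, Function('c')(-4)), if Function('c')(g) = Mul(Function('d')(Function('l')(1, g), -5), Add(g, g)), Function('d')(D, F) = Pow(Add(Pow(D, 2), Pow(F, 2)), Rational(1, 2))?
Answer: Mul(12408, Pow(34, Rational(1, 2))) ≈ 72351.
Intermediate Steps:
Function('l')(B, A) = Add(A, B)
Function('c')(g) = Mul(2, g, Pow(Add(25, Pow(Add(1, g), 2)), Rational(1, 2))) (Function('c')(g) = Mul(Pow(Add(Pow(Add(g, 1), 2), Pow(-5, 2)), Rational(1, 2)), Add(g, g)) = Mul(Pow(Add(Pow(Add(1, g), 2), 25), Rational(1, 2)), Mul(2, g)) = Mul(Pow(Add(25, Pow(Add(1, g), 2)), Rational(1, 2)), Mul(2, g)) = Mul(2, g, Pow(Add(25, Pow(Add(1, g), 2)), Rational(1, 2))))
Mul(-1551, Function('c')(-4)) = Mul(-1551, Mul(2, -4, Pow(Add(25, Pow(Add(1, -4), 2)), Rational(1, 2)))) = Mul(-1551, Mul(2, -4, Pow(Add(25, Pow(-3, 2)), Rational(1, 2)))) = Mul(-1551, Mul(2, -4, Pow(Add(25, 9), Rational(1, 2)))) = Mul(-1551, Mul(2, -4, Pow(34, Rational(1, 2)))) = Mul(-1551, Mul(-8, Pow(34, Rational(1, 2)))) = Mul(12408, Pow(34, Rational(1, 2)))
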